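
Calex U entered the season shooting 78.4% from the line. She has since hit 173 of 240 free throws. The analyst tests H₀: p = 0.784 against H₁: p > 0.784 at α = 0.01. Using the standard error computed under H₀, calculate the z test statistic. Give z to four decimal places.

p̂ = 173/240 = 0.720833.
SE = √(p₀(1−p₀)/n) = √(0.16934/240) = 0.026563.
z = (0.720833 − 0.784)/0.026563 = -0.063167/0.026563 = -2.3780.
p-value = P(Z > -2.378) ≈ 0.9913, so at α = 0.01 we fail to reject H₀.

z = -2.3780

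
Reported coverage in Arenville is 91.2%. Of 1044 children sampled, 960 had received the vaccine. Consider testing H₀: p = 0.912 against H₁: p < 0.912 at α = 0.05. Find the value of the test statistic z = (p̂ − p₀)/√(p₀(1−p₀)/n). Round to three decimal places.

z = 0.860

p̂ = 960/1044 ≈ 0.91954.
SE = √(p₀(1−p₀)/n) = √(0.080256/1044) = 0.00877.
z = (0.91954 − 0.912)/0.00877 = 0.00754/0.00877 = 0.860.
p-value = P(Z < 0.860) ≈ 0.8051, so at α = 0.05 we fail to reject H₀.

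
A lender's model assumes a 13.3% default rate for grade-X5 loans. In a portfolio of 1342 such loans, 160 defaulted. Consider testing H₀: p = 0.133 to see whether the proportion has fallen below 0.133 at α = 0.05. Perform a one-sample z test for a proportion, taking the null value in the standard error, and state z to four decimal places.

z = -1.4860

p̂ = 160/1342 = 0.119225.
SE = √(p₀(1−p₀)/n) = √(0.11531/1342) = 0.009270.
z = (0.119225 − 0.133)/0.009270 = -0.013775/0.009270 = -1.4860.
p-value = P(Z < -1.486) ≈ 0.0686. With α = 0.05, fail to reject H₀.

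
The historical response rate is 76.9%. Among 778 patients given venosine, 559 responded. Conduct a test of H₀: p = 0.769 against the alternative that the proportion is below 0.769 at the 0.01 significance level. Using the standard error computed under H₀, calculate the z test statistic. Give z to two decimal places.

z = -3.34

p̂ = 559/778 ≈ 0.7185.
SE = √(p₀(1−p₀)/n) = √(0.17764/778) = 0.0151.
z = (0.7185 − 0.769)/0.0151 = -0.0505/0.0151 = -3.34.
p-value = P(Z < -3.341) ≈ 0.0004. With α = 0.01, reject H₀.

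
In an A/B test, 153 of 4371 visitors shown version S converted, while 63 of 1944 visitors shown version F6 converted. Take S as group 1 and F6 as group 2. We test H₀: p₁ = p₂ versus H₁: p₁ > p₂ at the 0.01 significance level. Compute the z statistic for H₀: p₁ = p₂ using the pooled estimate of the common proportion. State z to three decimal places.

p̂₁ = 153/4371 ≈ 0.035003, p̂₂ = 63/1944 ≈ 0.032407.
Pooled p̂ = (153+63)/(4371+1944) = 216/6315 = 0.034204.
SE = √(0.0330343 × 0.000743184) = 0.004955.
z = (0.035003 − 0.032407)/0.004955 = 0.002596/0.004955 = 0.524.
p-value = P(Z > 0.524) ≈ 0.3002, so at α = 0.01 we fail to reject H₀.

z = 0.524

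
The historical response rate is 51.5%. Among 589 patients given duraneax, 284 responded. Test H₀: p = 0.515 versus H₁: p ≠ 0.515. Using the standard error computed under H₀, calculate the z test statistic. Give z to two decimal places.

z = -1.59

p̂ = 284/589 = 0.4822.
Under H₀, SE = √(0.515·0.485/589) = √(0.000424066) = 0.0206.
z = (0.4822 − 0.515)/0.0206 = -0.0328/0.0206 = -1.59.
Two-sided p-value ≈ 2·Φ(−1.594) = 0.1109.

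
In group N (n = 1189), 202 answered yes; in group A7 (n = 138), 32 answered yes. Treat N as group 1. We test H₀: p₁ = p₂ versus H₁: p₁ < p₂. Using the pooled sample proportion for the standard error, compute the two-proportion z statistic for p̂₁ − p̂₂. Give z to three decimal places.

p̂₁ = 202/1189 = 0.16989, p̂₂ = 32/138 = 0.23188.
Pooled p̂ = (202+32)/(1189+138) = 234/1327 = 0.17634.
SE = √(p̂(1−p̂)(1/n₁+1/n₂)) = √(0.17634·0.82366·0.00808742) = √(0.00117464) = 0.03427.
z = (0.16989 − 0.23188)/0.03427 = -0.06199/0.03427 = -1.809.
p-value = P(Z < -1.809) ≈ 0.0352.

z = -1.809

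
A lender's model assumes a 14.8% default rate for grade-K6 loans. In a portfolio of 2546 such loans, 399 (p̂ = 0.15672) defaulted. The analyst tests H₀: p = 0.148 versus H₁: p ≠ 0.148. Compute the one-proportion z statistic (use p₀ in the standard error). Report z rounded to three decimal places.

p̂ = 399/2546 = 0.15672.
Standard error under H₀: √(0.148×0.852/2546) = 0.00704.
z = (0.15672 − 0.148)/0.00704 = 0.00872/0.00704 = 1.239.

z = 1.239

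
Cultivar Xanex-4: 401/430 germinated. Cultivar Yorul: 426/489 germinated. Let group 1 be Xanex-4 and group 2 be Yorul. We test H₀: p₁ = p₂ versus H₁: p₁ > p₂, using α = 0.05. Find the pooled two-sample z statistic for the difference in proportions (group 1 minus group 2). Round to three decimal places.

p̂₁ = 401/430 ≈ 0.93256, p̂₂ = 426/489 ≈ 0.87117.
Pooled p̂ = (401+426)/(430+489) = 827/919 = 0.89989.
SE = √(0.090087 × 0.00437057) = 0.01984.
z = (0.93256 − 0.87117)/0.01984 = 0.06139/0.01984 = 3.094.
p-value = P(Z > 3.094) ≈ 0.0010. With α = 0.05, reject H₀.

z = 3.094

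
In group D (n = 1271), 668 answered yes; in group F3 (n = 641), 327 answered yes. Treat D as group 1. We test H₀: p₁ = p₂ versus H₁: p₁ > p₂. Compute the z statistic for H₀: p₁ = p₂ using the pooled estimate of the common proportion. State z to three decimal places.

p̂₁ = 668/1271 = 0.52557, p̂₂ = 327/641 = 0.51014.
Pooled p̂ = (668+327)/(1271+641) = 995/1912 = 0.52040.
SE = √(p̂(1−p̂)(1/n₁+1/n₂)) = √(0.52040·0.47960·0.00234684) = √(0.000585735) = 0.02420.
z = (0.52557 − 0.51014)/0.02420 = 0.01543/0.02420 = 0.638.

z = 0.638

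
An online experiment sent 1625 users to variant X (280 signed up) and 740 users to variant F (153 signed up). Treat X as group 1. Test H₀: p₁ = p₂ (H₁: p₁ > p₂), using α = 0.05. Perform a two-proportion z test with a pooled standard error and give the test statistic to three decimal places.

z = -2.009

p̂₁ = 280/1625 ≈ 0.17231, p̂₂ = 153/740 ≈ 0.20676.
Pooled p̂ = (280+153)/(1625+740) = 433/2365 = 0.18309.
SE = √(p̂(1−p̂)(1/n₁+1/n₂)) = √(0.18309·0.81691·0.00196674) = √(0.000294157) = 0.01715.
z = (0.17231 − 0.20676)/0.01715 = -0.03445/0.01715 = -2.009.
p-value = P(Z > -2.009) ≈ 0.9777, so at α = 0.05 we fail to reject H₀.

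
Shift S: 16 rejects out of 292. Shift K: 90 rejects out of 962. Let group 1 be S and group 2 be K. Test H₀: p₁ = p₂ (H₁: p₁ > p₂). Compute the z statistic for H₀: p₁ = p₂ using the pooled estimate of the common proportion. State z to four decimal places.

z = -2.0854

p̂₁ = 16/292 ≈ 0.054795, p̂₂ = 90/962 ≈ 0.093555.
Pooled p̂ = (16+90)/(292+962) = 106/1254 = 0.084530.
SE = √(p̂(1−p̂)(1/n₁+1/n₂)) = √(0.084530·0.915470·0.00446416) = √(0.000345456) = 0.018586.
z = (0.054795 − 0.093555)/0.018586 = -0.038760/0.018586 = -2.0854.
p-value = P(Z > -2.085) ≈ 0.9815.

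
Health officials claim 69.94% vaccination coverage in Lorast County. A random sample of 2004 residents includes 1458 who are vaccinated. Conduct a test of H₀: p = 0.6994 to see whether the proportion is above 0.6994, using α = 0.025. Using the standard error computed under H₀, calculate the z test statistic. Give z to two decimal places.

p̂ = 1458/2004 = 0.7275.
SE = √(p₀(1−p₀)/n) = √(0.21024/2004) = 0.0102.
z = (0.7275 − 0.6994)/0.0102 = 0.0281/0.0102 = 2.75.
p-value = P(Z > 2.748) ≈ 0.0030. With α = 0.025, reject H₀.

z = 2.75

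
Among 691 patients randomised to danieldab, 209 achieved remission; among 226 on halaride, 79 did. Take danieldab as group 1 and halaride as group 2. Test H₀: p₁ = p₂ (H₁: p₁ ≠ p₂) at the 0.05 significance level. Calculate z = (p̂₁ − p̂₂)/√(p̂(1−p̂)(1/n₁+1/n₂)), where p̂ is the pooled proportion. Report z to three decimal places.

p̂₁ = 209/691 = 0.30246, p̂₂ = 79/226 = 0.34956.
Pooled p̂ = (209+79)/(691+226) = 288/917 = 0.31407.
SE = √(0.215429 × 0.00587196) = 0.03557.
z = (0.30246 − 0.34956)/0.03557 = -0.04710/0.03557 = -1.324.
Two-sided p-value ≈ 2·Φ(−1.324) = 0.1854, so at α = 0.05 we fail to reject H₀.

z = -1.324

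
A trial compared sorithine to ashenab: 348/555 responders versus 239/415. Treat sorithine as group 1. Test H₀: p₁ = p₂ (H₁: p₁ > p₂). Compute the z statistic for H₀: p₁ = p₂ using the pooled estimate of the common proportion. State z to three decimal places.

z = 1.612

p̂₁ = 348/555 ≈ 0.62703, p̂₂ = 239/415 ≈ 0.57590.
Pooled p̂ = (348+239)/(555+415) = 587/970 = 0.60515.
SE = √(0.238943 × 0.00421144) = 0.03172.
z = (0.62703 − 0.57590)/0.03172 = 0.05113/0.03172 = 1.612.
p-value = P(Z > 1.612) ≈ 0.0535.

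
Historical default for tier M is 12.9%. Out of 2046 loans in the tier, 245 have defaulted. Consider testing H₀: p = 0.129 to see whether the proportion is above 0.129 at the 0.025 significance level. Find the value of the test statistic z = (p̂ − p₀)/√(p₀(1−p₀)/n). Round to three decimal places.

p̂ = 245/2046 ≈ 0.119746.
Standard error under H₀: √(0.129×0.871/2046) = 0.007411.
z = (0.119746 − 0.129)/0.007411 = -0.009254/0.007411 = -1.249.
p-value = P(Z > -1.249) ≈ 0.8941. With α = 0.025, fail to reject H₀.

z = -1.249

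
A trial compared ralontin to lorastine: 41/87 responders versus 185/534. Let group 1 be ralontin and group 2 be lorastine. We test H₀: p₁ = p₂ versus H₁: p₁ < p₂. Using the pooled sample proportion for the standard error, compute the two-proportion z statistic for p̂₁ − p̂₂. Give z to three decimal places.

p̂₁ = 41/87 = 0.47126, p̂₂ = 185/534 = 0.34644.
Pooled p̂ = (41+185)/(87+534) = 226/621 = 0.36393.
SE = √(p̂(1−p̂)(1/n₁+1/n₂)) = √(0.36393·0.63607·0.0133669) = √(0.00309424) = 0.05563.
z = (0.47126 − 0.34644)/0.05563 = 0.12482/0.05563 = 2.244.
p-value = P(Z < 2.244) ≈ 0.9876.

z = 2.244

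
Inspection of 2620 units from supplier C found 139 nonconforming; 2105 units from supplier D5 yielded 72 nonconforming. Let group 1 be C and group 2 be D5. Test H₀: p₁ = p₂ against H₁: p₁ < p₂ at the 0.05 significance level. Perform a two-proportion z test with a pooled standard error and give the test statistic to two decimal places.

z = 3.12

p̂₁ = 139/2620 = 0.05305, p̂₂ = 72/2105 = 0.03420.
Pooled p̂ = (139+72)/(2620+2105) = 211/4725 = 0.04466.
SE = √(p̂(1−p̂)(1/n₁+1/n₂)) = √(0.04466·0.95534·0.000856739) = √(3.65501e-05) = 0.00605.
z = (0.05305 − 0.03420)/0.00605 = 0.01885/0.00605 = 3.12.
p-value = P(Z < 3.118) ≈ 0.9991; since p > α = 0.05, fail to reject H₀.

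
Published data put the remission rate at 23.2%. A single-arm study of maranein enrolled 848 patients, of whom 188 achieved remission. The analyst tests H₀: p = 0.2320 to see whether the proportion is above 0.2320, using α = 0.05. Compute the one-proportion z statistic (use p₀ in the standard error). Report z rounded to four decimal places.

z = -0.7107

p̂ = 188/848 = 0.221698.
SE = √(p₀(1−p₀)/n) = √(0.17818/848) = 0.014495.
z = (0.221698 − 0.232)/0.014495 = -0.010302/0.014495 = -0.7107.
p-value = P(Z > -0.711) ≈ 0.7614; since p > α = 0.05, fail to reject H₀.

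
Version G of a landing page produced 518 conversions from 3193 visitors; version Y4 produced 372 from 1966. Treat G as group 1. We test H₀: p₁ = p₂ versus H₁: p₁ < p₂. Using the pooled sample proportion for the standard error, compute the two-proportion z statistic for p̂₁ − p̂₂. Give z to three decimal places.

p̂₁ = 518/3193 = 0.16223, p̂₂ = 372/1966 = 0.18922.
Pooled p̂ = (518+372)/(3193+1966) = 890/5159 = 0.17251.
SE = √(p̂(1−p̂)(1/n₁+1/n₂)) = √(0.17251·0.82749·0.000821832) = √(0.000117319) = 0.01083.
z = (0.16223 − 0.18922)/0.01083 = -0.02699/0.01083 = -2.492.

z = -2.492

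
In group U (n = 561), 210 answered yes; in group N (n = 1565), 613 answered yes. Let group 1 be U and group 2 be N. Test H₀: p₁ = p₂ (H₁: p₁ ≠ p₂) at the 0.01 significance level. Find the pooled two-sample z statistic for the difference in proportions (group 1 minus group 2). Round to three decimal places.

p̂₁ = 210/561 = 0.37433, p̂₂ = 613/1565 = 0.39169.
Pooled p̂ = (210+613)/(561+1565) = 823/2126 = 0.38711.
SE = √(0.237256 × 0.00242151) = 0.02397.
z = (0.37433 − 0.39169)/0.02397 = -0.01736/0.02397 = -0.724.
Two-sided p-value ≈ 2·Φ(−0.724) = 0.4689, so at α = 0.01 we fail to reject H₀.

z = -0.724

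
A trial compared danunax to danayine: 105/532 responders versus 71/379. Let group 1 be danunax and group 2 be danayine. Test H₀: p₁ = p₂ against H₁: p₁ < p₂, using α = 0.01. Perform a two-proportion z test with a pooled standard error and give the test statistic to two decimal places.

z = 0.38

p̂₁ = 105/532 ≈ 0.1974, p̂₂ = 71/379 ≈ 0.1873.
Pooled p̂ = (105+71)/(532+379) = 176/911 = 0.1932.
SE = √(p̂(1−p̂)(1/n₁+1/n₂)) = √(0.1932·0.8068·0.00451822) = √(0.000704256) = 0.0265.
z = (0.1974 − 0.1873)/0.0265 = 0.0101/0.0265 = 0.38.
p-value = P(Z < 0.378) ≈ 0.6473; since p > α = 0.01, fail to reject H₀.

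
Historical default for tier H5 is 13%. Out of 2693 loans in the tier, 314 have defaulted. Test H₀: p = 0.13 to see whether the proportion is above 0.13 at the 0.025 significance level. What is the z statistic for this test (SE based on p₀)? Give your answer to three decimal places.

z = -2.068

p̂ = 314/2693 = 0.11660.
Under H₀, SE = √(0.13·0.87/2693) = √(4.19978e-05) = 0.00648.
z = (0.11660 − 0.13)/0.00648 = -0.01340/0.00648 = -2.068.
p-value = P(Z > -2.068) ≈ 0.9807; since p > α = 0.025, fail to reject H₀.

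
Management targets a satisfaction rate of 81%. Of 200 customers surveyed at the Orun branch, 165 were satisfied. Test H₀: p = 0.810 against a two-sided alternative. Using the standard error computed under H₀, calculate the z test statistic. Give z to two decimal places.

z = 0.54

p̂ = 165/200 = 0.8250.
SE = √(p₀(1−p₀)/n) = √(0.1539/200) = 0.0277.
z = (0.8250 − 0.81)/0.0277 = 0.0150/0.0277 = 0.54.
Two-sided p-value ≈ 2·Φ(−0.541) = 0.5887.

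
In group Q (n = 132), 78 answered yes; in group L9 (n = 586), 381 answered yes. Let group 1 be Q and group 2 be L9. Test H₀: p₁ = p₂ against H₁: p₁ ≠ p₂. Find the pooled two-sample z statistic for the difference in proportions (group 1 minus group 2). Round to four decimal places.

z = -1.2809

p̂₁ = 78/132 = 0.590909, p̂₂ = 381/586 = 0.650171.
Pooled p̂ = (78+381)/(132+586) = 459/718 = 0.639276.
SE = √(0.230602 × 0.00928224) = 0.046266.
z = (0.590909 − 0.650171)/0.046266 = -0.059262/0.046266 = -1.2809.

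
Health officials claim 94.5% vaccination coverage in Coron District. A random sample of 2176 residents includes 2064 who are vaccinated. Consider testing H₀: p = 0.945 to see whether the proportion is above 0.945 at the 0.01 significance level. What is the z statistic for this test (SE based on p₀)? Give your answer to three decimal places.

p̂ = 2064/2176 ≈ 0.94853.
Under H₀, SE = √(0.945·0.055/2176) = √(2.38856e-05) = 0.00489.
z = (0.94853 − 0.945)/0.00489 = 0.00353/0.00489 = 0.722.
p-value = P(Z > 0.722) ≈ 0.2351. With α = 0.01, fail to reject H₀.

z = 0.722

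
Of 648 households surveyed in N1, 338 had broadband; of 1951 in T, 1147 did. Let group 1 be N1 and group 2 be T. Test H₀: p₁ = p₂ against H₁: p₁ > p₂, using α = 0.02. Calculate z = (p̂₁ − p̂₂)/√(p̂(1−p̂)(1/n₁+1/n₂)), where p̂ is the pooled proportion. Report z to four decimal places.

p̂₁ = 338/648 ≈ 0.5216049, p̂₂ = 1147/1951 ≈ 0.5879036.
Pooled p̂ = (338+1147)/(648+1951) = 1485/2599 = 0.5713736.
SE = √(p̂(1−p̂)(1/n₁+1/n₂)) = √(0.5713736·0.4286264·0.00205577) = √(0.000503469) = 0.0224381.
z = (0.5216049 − 0.5879036)/0.0224381 = -0.0662987/0.0224381 = -2.9547.
p-value = P(Z > -2.955) ≈ 0.9984; since p > α = 0.02, fail to reject H₀.

z = -2.9547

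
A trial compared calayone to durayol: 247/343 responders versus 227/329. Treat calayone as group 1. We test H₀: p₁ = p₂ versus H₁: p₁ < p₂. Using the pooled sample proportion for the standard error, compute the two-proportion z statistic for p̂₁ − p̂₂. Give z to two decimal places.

z = 0.86

p̂₁ = 247/343 ≈ 0.7201, p̂₂ = 227/329 ≈ 0.6900.
Pooled p̂ = (247+227)/(343+329) = 474/672 = 0.7054.
SE = √(0.207828 × 0.00595497) = 0.0352.
z = (0.7201 − 0.6900)/0.0352 = 0.0301/0.0352 = 0.86.
p-value = P(Z < 0.857) ≈ 0.8043.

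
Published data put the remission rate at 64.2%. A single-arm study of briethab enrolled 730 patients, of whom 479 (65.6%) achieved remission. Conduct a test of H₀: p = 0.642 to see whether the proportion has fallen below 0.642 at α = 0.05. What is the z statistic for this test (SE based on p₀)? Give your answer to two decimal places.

z = 0.80

p̂ = 479/730 ≈ 0.6562.
Standard error under H₀: √(0.642×0.358/730) = 0.0177.
z = (0.6562 − 0.642)/0.0177 = 0.0142/0.0177 = 0.80.
p-value = P(Z < 0.798) ≈ 0.7876, so at α = 0.05 we fail to reject H₀.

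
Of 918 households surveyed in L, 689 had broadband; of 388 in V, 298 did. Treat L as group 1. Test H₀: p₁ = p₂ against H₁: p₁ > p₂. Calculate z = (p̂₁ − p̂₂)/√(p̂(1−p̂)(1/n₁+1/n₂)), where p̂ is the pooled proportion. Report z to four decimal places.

p̂₁ = 689/918 = 0.750545, p̂₂ = 298/388 = 0.768041.
Pooled p̂ = (689+298)/(918+388) = 987/1306 = 0.755743.
SE = √(p̂(1−p̂)(1/n₁+1/n₂)) = √(0.755743·0.244257·0.00366664) = √(0.000676847) = 0.026016.
z = (0.750545 − 0.768041)/0.026016 = -0.017496/0.026016 = -0.6725.
p-value = P(Z > -0.673) ≈ 0.7494.

z = -0.6725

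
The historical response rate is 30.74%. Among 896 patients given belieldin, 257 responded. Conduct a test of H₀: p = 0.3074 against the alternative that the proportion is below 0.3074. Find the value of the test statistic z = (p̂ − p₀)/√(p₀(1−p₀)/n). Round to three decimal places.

p̂ = 257/896 = 0.286830.
Standard error under H₀: √(0.3074×0.6926/896) = 0.015415.
z = (0.286830 − 0.3074)/0.015415 = -0.020570/0.015415 = -1.334.
p-value = P(Z < -1.334) ≈ 0.0910.

z = -1.334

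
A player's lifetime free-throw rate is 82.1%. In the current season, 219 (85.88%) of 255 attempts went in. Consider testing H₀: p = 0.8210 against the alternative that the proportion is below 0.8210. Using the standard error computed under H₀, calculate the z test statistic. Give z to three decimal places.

p̂ = 219/255 ≈ 0.858824.
Standard error under H₀: √(0.821×0.179/255) = 0.024006.
z = (0.858824 − 0.821)/0.024006 = 0.037824/0.024006 = 1.576.

z = 1.576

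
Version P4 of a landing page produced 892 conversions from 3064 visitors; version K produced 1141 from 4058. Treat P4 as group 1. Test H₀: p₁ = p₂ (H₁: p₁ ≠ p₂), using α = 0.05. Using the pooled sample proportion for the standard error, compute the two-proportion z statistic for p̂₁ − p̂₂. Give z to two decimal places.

z = 0.92

p̂₁ = 892/3064 = 0.2911, p̂₂ = 1141/4058 = 0.2812.
Pooled p̂ = (892+1141)/(3064+4058) = 2033/7122 = 0.2855.
SE = √(0.20397 × 0.000572798) = 0.0108.
z = (0.2911 − 0.2812)/0.0108 = 0.0099/0.0108 = 0.92.
Two-sided p-value ≈ 2·Φ(−0.921) = 0.3573, so at α = 0.05 we fail to reject H₀.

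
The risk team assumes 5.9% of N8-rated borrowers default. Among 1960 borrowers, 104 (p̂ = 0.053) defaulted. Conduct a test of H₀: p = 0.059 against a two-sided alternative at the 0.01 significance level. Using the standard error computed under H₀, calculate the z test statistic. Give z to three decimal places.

p̂ = 104/1960 ≈ 0.053061.
Standard error under H₀: √(0.059×0.941/1960) = 0.005322.
z = (0.053061 − 0.059)/0.005322 = -0.005939/0.005322 = -1.116.
p-value = 2·P(Z > 1.116) ≈ 0.2645; since p > α = 0.01, fail to reject H₀.

z = -1.116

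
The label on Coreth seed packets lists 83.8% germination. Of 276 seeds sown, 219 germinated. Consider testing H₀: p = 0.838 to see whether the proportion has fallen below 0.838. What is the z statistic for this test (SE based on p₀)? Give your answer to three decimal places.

z = -2.007

p̂ = 219/276 ≈ 0.79348.
Standard error under H₀: √(0.838×0.162/276) = 0.02218.
z = (0.79348 − 0.838)/0.02218 = -0.04452/0.02218 = -2.007.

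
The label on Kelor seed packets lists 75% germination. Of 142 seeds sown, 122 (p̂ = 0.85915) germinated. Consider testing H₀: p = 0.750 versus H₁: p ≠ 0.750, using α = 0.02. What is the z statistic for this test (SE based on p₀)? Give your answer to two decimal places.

p̂ = 122/142 ≈ 0.85915.
Under H₀, SE = √(0.75·0.25/142) = √(0.00132042) = 0.03634.
z = (0.85915 − 0.75)/0.03634 = 0.10915/0.03634 = 3.00.
p-value = 2·P(Z > 3.004) ≈ 0.0027; since p < α = 0.02, reject H₀.

z = 3.00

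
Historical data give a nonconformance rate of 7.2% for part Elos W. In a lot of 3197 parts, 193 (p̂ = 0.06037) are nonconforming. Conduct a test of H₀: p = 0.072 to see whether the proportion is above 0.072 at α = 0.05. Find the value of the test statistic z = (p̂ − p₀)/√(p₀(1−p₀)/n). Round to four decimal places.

p̂ = 193/3197 = 0.0603691.
Under H₀, SE = √(0.072·0.928/3197) = √(2.08996e-05) = 0.0045716.
z = (0.0603691 − 0.072)/0.0045716 = -0.0116309/0.0045716 = -2.5442.
p-value = P(Z > -2.544) ≈ 0.9945, so at α = 0.05 we fail to reject H₀.

z = -2.5442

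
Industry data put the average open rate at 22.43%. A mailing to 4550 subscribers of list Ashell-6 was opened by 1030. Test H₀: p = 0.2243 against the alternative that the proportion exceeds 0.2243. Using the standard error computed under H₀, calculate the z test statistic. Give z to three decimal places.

p̂ = 1030/4550 ≈ 0.22637.
Standard error under H₀: √(0.2243×0.7757/4550) = 0.00618.
z = (0.22637 − 0.2243)/0.00618 = 0.00207/0.00618 = 0.335.
p-value = P(Z > 0.335) ≈ 0.3687.

z = 0.335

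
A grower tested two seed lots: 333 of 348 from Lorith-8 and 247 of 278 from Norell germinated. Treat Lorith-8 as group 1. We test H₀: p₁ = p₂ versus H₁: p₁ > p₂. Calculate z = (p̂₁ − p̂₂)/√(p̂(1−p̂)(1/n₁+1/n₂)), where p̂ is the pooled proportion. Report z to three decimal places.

p̂₁ = 333/348 = 0.95690, p̂₂ = 247/278 = 0.88849.
Pooled p̂ = (333+247)/(348+278) = 580/626 = 0.92652.
SE = √(0.0680828 × 0.00647069) = 0.02099.
z = (0.95690 − 0.88849)/0.02099 = 0.06841/0.02099 = 3.259.
p-value = P(Z > 3.259) ≈ 0.0006.

z = 3.259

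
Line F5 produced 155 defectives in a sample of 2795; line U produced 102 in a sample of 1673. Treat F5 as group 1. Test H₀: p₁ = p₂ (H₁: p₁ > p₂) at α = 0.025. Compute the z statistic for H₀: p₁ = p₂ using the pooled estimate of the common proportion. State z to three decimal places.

z = -0.766

p̂₁ = 155/2795 ≈ 0.055456, p̂₂ = 102/1673 ≈ 0.060968.
Pooled p̂ = (155+102)/(2795+1673) = 257/4468 = 0.057520.
SE = √(p̂(1−p̂)(1/n₁+1/n₂)) = √(0.057520·0.942480·0.00095551) = √(5.17997e-05) = 0.007197.
z = (0.055456 − 0.060968)/0.007197 = -0.005512/0.007197 = -0.766.
p-value = P(Z > -0.766) ≈ 0.7781, so at α = 0.025 we fail to reject H₀.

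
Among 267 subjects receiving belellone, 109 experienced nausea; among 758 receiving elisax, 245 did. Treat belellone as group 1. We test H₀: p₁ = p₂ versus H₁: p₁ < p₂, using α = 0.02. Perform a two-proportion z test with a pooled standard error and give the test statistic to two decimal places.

p̂₁ = 109/267 = 0.4082, p̂₂ = 245/758 = 0.3232.
Pooled p̂ = (109+245)/(267+758) = 354/1025 = 0.3454.
SE = √(p̂(1−p̂)(1/n₁+1/n₂)) = √(0.3454·0.6546·0.00506458) = √(0.00114504) = 0.0338.
z = (0.4082 − 0.3232)/0.0338 = 0.0850/0.0338 = 2.51.
p-value = P(Z < 2.513) ≈ 0.9940, so at α = 0.02 we fail to reject H₀.

z = 2.51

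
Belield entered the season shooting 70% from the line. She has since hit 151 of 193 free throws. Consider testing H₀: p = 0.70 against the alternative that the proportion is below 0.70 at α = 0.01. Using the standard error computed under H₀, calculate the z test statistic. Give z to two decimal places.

p̂ = 151/193 ≈ 0.7824.
Under H₀, SE = √(0.7·0.3/193) = √(0.00108808) = 0.0330.
z = (0.7824 − 0.7)/0.0330 = 0.0824/0.0330 = 2.50.
p-value = P(Z < 2.498) ≈ 0.9937. With α = 0.01, fail to reject H₀.

z = 2.50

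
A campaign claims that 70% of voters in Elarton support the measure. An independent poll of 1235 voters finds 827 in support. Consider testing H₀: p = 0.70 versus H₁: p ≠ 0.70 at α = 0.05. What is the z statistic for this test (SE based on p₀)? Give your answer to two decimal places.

p̂ = 827/1235 = 0.66964.
Under H₀, SE = √(0.7·0.3/1235) = √(0.00017004) = 0.01304.
z = (0.66964 − 0.7)/0.01304 = -0.03036/0.01304 = -2.33.
Two-sided p-value ≈ 2·Φ(−2.329) = 0.0199, so at α = 0.05 we reject H₀.

z = -2.33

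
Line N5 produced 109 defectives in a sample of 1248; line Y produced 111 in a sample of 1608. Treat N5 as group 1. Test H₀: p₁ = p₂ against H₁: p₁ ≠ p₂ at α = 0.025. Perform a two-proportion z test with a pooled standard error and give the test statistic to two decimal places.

p̂₁ = 109/1248 = 0.08734, p̂₂ = 111/1608 = 0.06903.
Pooled p̂ = (109+111)/(1248+1608) = 220/2856 = 0.07703.
SE = √(0.0710971 × 0.00142317) = 0.01006.
z = (0.08734 − 0.06903)/0.01006 = 0.01831/0.01006 = 1.82.
Two-sided p-value ≈ 2·Φ(−1.820) = 0.0687; since p > α = 0.025, fail to reject H₀.

z = 1.82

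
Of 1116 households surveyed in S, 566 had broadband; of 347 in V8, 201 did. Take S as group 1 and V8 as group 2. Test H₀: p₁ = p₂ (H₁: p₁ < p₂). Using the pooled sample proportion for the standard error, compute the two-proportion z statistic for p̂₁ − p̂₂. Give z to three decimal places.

p̂₁ = 566/1116 ≈ 0.50717, p̂₂ = 201/347 ≈ 0.57925.
Pooled p̂ = (566+201)/(1116+347) = 767/1463 = 0.52427.
SE = √(0.249411 × 0.0037779) = 0.03070.
z = (0.50717 − 0.57925)/0.03070 = -0.07208/0.03070 = -2.348.
p-value = P(Z < -2.348) ≈ 0.0094.

z = -2.348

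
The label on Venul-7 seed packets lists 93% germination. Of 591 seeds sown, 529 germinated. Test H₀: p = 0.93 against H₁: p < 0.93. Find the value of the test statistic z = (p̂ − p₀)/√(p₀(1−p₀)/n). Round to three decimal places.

z = -3.326

p̂ = 529/591 ≈ 0.895093.
Under H₀, SE = √(0.93·0.07/591) = √(0.000110152) = 0.010495.
z = (0.895093 − 0.93)/0.010495 = -0.034907/0.010495 = -3.326.
p-value = P(Z < -3.326) ≈ 0.0004.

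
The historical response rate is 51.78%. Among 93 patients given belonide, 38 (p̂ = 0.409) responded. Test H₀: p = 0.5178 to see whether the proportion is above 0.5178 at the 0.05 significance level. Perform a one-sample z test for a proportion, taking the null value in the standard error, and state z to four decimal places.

z = -2.1075

p̂ = 38/93 = 0.408602.
Under H₀, SE = √(0.5178·0.4822/93) = √(0.00268477) = 0.051815.
z = (0.408602 − 0.5178)/0.051815 = -0.109198/0.051815 = -2.1075.
p-value = P(Z > -2.107) ≈ 0.9825, so at α = 0.05 we fail to reject H₀.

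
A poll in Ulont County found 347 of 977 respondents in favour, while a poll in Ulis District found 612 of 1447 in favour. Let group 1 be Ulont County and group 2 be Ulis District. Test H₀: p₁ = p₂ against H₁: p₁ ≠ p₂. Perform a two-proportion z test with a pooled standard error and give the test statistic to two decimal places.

z = -3.35

p̂₁ = 347/977 ≈ 0.3552, p̂₂ = 612/1447 ≈ 0.4229.
Pooled p̂ = (347+612)/(977+1447) = 959/2424 = 0.3956.
SE = √(0.239106 × 0.00171463) = 0.0202.
z = (0.3552 − 0.4229)/0.0202 = -0.0677/0.0202 = -3.35.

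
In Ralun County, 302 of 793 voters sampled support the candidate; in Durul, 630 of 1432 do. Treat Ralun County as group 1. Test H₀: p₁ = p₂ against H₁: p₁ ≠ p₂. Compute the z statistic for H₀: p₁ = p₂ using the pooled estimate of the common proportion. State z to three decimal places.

p̂₁ = 302/793 = 0.38083, p̂₂ = 630/1432 = 0.43994.
Pooled p̂ = (302+630)/(793+1432) = 932/2225 = 0.41888.
SE = √(0.243419 × 0.00195936) = 0.02184.
z = (0.38083 − 0.43994)/0.02184 = -0.05911/0.02184 = -2.707.

z = -2.707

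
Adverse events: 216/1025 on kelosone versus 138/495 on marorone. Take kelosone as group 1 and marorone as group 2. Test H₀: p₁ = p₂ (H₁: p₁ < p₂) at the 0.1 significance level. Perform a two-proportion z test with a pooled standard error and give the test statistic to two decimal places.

p̂₁ = 216/1025 ≈ 0.21073, p̂₂ = 138/495 ≈ 0.27879.
Pooled p̂ = (216+138)/(1025+495) = 354/1520 = 0.23289.
SE = √(p̂(1−p̂)(1/n₁+1/n₂)) = √(0.23289·0.76711·0.00299581) = √(0.000535216) = 0.02313.
z = (0.21073 − 0.27879)/0.02313 = -0.06806/0.02313 = -2.94.
p-value = P(Z < -2.942) ≈ 0.0016; since p < α = 0.1, reject H₀.

z = -2.94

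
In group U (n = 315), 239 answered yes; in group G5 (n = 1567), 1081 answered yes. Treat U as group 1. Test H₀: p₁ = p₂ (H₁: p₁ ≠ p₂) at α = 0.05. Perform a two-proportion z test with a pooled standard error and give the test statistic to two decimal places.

p̂₁ = 239/315 ≈ 0.75873, p̂₂ = 1081/1567 ≈ 0.68985.
Pooled p̂ = (239+1081)/(315+1567) = 1320/1882 = 0.70138.
SE = √(0.209445 × 0.00381277) = 0.02826.
z = (0.75873 − 0.68985)/0.02826 = 0.06888/0.02826 = 2.44.
Two-sided p-value ≈ 2·Φ(−2.437) = 0.0148. With α = 0.05, reject H₀.

z = 2.44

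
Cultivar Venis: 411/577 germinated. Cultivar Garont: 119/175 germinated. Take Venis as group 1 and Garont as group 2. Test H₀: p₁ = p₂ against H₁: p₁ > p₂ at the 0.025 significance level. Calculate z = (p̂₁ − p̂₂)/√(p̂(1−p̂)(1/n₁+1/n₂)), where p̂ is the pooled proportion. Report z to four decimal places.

z = 0.8207

p̂₁ = 411/577 ≈ 0.712305, p̂₂ = 119/175 ≈ 0.680000.
Pooled p̂ = (411+119)/(577+175) = 530/752 = 0.704787.
SE = √(p̂(1−p̂)(1/n₁+1/n₂)) = √(0.704787·0.295213·0.00744739) = √(0.00154952) = 0.039364.
z = (0.712305 − 0.680000)/0.039364 = 0.032305/0.039364 = 0.8207.
p-value = P(Z > 0.821) ≈ 0.2059. With α = 0.025, fail to reject H₀.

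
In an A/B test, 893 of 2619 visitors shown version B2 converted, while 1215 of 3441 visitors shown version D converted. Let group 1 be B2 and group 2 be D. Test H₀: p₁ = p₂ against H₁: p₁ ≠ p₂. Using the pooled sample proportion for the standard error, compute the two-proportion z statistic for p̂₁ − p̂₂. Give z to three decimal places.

z = -0.982

p̂₁ = 893/2619 ≈ 0.34097, p̂₂ = 1215/3441 ≈ 0.35310.
Pooled p̂ = (893+1215)/(2619+3441) = 2108/6060 = 0.34785.
SE = √(0.226852 × 0.000672438) = 0.01235.
z = (0.34097 − 0.35310)/0.01235 = -0.01213/0.01235 = -0.982.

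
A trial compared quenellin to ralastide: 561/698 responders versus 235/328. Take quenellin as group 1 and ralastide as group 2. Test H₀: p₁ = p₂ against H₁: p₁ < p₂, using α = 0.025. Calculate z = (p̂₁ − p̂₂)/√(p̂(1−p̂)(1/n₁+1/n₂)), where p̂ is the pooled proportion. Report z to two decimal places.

p̂₁ = 561/698 ≈ 0.8037, p̂₂ = 235/328 ≈ 0.7165.
Pooled p̂ = (561+235)/(698+328) = 796/1026 = 0.7758.
SE = √(0.173919 × 0.00448145) = 0.0279.
z = (0.8037 − 0.7165)/0.0279 = 0.0872/0.0279 = 3.13.
p-value = P(Z < 3.126) ≈ 0.9991, so at α = 0.025 we fail to reject H₀.

z = 3.13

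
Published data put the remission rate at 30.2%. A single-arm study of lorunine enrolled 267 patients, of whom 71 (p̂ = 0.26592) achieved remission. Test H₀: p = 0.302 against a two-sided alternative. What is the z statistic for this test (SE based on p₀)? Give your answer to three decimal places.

z = -1.284

p̂ = 71/267 ≈ 0.26592.
Under H₀, SE = √(0.302·0.698/267) = √(0.000789498) = 0.02810.
z = (0.26592 − 0.302)/0.02810 = -0.03608/0.02810 = -1.284.
Two-sided p-value ≈ 2·Φ(−1.284) = 0.1991.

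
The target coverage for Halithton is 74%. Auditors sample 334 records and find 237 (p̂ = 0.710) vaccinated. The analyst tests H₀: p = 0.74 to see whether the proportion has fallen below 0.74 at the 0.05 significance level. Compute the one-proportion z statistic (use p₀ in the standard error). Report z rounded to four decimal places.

z = -1.2674

p̂ = 237/334 ≈ 0.709581.
Under H₀, SE = √(0.74·0.26/334) = √(0.000576048) = 0.024001.
z = (0.709581 − 0.74)/0.024001 = -0.030419/0.024001 = -1.2674.
p-value = P(Z < -1.267) ≈ 0.1025. With α = 0.05, fail to reject H₀.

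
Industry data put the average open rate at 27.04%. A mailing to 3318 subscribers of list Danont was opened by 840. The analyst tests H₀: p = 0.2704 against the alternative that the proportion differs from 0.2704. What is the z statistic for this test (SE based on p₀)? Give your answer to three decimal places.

p̂ = 840/3318 = 0.253165.
Under H₀, SE = √(0.2704·0.7296/3318) = √(5.94587e-05) = 0.007711.
z = (0.253165 − 0.2704)/0.007711 = -0.017235/0.007711 = -2.235.

z = -2.235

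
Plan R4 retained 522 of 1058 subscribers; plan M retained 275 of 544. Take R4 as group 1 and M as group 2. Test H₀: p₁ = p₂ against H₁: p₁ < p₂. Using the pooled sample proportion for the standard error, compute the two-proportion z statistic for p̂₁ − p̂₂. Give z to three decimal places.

p̂₁ = 522/1058 = 0.49338, p̂₂ = 275/544 = 0.50551.
Pooled p̂ = (522+275)/(1058+544) = 797/1602 = 0.49750.
SE = √(0.249994 × 0.00278341) = 0.02638.
z = (0.49338 − 0.50551)/0.02638 = -0.01213/0.02638 = -0.460.

z = -0.460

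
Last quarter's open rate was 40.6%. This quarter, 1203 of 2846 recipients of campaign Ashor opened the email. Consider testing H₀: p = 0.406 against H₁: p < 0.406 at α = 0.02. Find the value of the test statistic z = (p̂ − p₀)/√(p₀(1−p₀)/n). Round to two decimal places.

p̂ = 1203/2846 = 0.42270.
Under H₀, SE = √(0.406·0.594/2846) = √(8.47379e-05) = 0.00921.
z = (0.42270 − 0.406)/0.00921 = 0.01670/0.00921 = 1.81.
p-value = P(Z < 1.814) ≈ 0.9652; since p > α = 0.02, fail to reject H₀.

z = 1.81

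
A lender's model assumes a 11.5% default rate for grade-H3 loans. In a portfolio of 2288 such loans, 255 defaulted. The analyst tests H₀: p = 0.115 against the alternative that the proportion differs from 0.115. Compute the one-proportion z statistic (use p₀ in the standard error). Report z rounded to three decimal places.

p̂ = 255/2288 ≈ 0.11145.
Under H₀, SE = √(0.115·0.885/2288) = √(4.44821e-05) = 0.00667.
z = (0.11145 − 0.115)/0.00667 = -0.00355/0.00667 = -0.532.
Two-sided p-value ≈ 2·Φ(−0.532) = 0.5946.

z = -0.532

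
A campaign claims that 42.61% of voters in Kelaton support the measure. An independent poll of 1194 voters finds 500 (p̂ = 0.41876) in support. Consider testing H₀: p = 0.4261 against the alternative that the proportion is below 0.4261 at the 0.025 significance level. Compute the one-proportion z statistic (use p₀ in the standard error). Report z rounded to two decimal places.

p̂ = 500/1194 ≈ 0.4188.
SE = √(p₀(1−p₀)/n) = √(0.24454/1194) = 0.0143.
z = (0.4188 − 0.4261)/0.0143 = -0.0073/0.0143 = -0.51.
p-value = P(Z < -0.513) ≈ 0.3040. With α = 0.025, fail to reject H₀.

z = -0.51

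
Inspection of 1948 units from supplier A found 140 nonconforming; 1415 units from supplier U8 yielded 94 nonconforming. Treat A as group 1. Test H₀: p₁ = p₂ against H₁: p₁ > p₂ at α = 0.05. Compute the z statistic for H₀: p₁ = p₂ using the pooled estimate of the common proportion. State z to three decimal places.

p̂₁ = 140/1948 = 0.07187, p̂₂ = 94/1415 = 0.06643.
Pooled p̂ = (140+94)/(1948+1415) = 234/3363 = 0.06958.
SE = √(0.0647393 × 0.00122006) = 0.00889.
z = (0.07187 − 0.06643)/0.00889 = 0.00544/0.00889 = 0.612.
p-value = P(Z > 0.612) ≈ 0.2703, so at α = 0.05 we fail to reject H₀.

z = 0.612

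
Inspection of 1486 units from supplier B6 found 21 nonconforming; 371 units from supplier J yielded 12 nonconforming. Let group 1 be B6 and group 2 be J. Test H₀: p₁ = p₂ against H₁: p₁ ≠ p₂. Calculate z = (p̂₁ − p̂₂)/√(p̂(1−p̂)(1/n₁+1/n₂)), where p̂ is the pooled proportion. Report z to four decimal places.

p̂₁ = 21/1486 = 0.0141319, p̂₂ = 12/371 = 0.0323450.
Pooled p̂ = (21+12)/(1486+371) = 33/1857 = 0.0177706.
SE = √(0.0174548 × 0.00336837) = 0.0076677.
z = (0.0141319 − 0.0323450)/0.0076677 = -0.0182131/0.0076677 = -2.3753.

z = -2.3753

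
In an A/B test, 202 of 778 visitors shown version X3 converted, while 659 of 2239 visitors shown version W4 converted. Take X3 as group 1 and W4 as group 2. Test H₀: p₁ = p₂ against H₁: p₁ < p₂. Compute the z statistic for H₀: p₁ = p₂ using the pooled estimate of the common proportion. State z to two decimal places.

p̂₁ = 202/778 = 0.2596, p̂₂ = 659/2239 = 0.2943.
Pooled p̂ = (202+659)/(778+2239) = 861/3017 = 0.2854.
SE = √(0.203939 × 0.00173198) = 0.0188.
z = (0.2596 − 0.2943)/0.0188 = -0.0347/0.0188 = -1.85.

z = -1.85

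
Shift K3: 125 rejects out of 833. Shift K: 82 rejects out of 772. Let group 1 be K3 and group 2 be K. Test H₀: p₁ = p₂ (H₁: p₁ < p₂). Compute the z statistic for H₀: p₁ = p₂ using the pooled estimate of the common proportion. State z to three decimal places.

p̂₁ = 125/833 = 0.150060, p̂₂ = 82/772 = 0.106218.
Pooled p̂ = (125+82)/(833+772) = 207/1605 = 0.128972.
SE = √(0.112338 × 0.00249582) = 0.016744.
z = (0.150060 − 0.106218)/0.016744 = 0.043842/0.016744 = 2.618.
p-value = P(Z < 2.618) ≈ 0.9956.

z = 2.618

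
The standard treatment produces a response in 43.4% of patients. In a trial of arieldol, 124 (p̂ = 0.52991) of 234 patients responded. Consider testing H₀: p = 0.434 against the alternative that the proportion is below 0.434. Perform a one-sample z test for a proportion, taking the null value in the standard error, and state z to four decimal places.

p̂ = 124/234 = 0.529915.
Under H₀, SE = √(0.434·0.566/234) = √(0.00104976) = 0.032400.
z = (0.529915 − 0.434)/0.032400 = 0.095915/0.032400 = 2.9603.
p-value = P(Z < 2.960) ≈ 0.9985.

z = 2.9603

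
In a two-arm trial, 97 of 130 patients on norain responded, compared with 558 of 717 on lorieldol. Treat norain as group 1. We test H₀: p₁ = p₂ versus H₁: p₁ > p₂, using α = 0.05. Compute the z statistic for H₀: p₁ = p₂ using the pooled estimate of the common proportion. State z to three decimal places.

z = -0.804

p̂₁ = 97/130 = 0.74615, p̂₂ = 558/717 = 0.77824.
Pooled p̂ = (97+558)/(130+717) = 655/847 = 0.77332.
SE = √(p̂(1−p̂)(1/n₁+1/n₂)) = √(0.77332·0.22668·0.00908701) = √(0.00159293) = 0.03991.
z = (0.74615 − 0.77824)/0.03991 = -0.03209/0.03991 = -0.804.
p-value = P(Z > -0.804) ≈ 0.7893. With α = 0.05, fail to reject H₀.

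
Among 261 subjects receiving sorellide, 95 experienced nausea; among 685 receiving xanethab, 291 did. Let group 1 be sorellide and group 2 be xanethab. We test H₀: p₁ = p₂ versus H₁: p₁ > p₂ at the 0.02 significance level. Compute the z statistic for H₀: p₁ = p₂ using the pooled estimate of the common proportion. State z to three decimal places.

z = -1.702

p̂₁ = 95/261 = 0.36398, p̂₂ = 291/685 = 0.42482.
Pooled p̂ = (95+291)/(261+685) = 386/946 = 0.40803.
SE = √(p̂(1−p̂)(1/n₁+1/n₂)) = √(0.40803·0.59197·0.00529127) = √(0.00127807) = 0.03575.
z = (0.36398 − 0.42482)/0.03575 = -0.06084/0.03575 = -1.702.
p-value = P(Z > -1.702) ≈ 0.9556, so at α = 0.02 we fail to reject H₀.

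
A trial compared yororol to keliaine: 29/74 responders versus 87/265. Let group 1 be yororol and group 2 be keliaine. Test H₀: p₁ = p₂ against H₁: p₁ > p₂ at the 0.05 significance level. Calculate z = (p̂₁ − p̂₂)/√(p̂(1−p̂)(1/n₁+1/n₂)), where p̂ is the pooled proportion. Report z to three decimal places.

p̂₁ = 29/74 ≈ 0.39189, p̂₂ = 87/265 ≈ 0.32830.
Pooled p̂ = (29+87)/(74+265) = 116/339 = 0.34218.
SE = √(0.225094 × 0.0172871) = 0.06238.
z = (0.39189 − 0.32830)/0.06238 = 0.06359/0.06238 = 1.019.
p-value = P(Z > 1.019) ≈ 0.1540, so at α = 0.05 we fail to reject H₀.

z = 1.019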